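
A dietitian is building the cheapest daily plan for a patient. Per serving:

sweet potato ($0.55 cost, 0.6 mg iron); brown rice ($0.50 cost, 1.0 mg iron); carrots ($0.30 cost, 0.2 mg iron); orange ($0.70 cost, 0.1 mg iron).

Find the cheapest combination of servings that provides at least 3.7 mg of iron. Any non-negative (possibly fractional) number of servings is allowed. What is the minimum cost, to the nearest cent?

$1.85

Cost per mg of iron: brown rice $0.5000, sweet potato $0.9167, carrots $1.5000, orange $7.0000.
With no serving limits, use only brown rice: 3.7 mg / 1.0 mg = 3.7 servings × $0.50 = $1.85.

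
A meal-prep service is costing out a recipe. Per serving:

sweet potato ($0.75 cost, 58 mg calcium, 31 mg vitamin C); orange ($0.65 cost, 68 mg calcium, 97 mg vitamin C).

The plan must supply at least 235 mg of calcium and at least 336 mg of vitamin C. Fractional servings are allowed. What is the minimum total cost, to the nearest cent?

$2.25

Two binding constraints pin down two serving amounts, so the optimal mix uses at most two foods. The candidates are each food alone (scaled to the tighter of calcium/vitamin C) and each pair with both constraints tight.
sweet potato only: max(235/58, 336/31) = 10.84 servings → $8.13.
orange only: max(235/68, 336/97) = 3.464 servings → $2.25.
sweet potato + orange: intersection lies outside the first quadrant.
So the least-cost plan costs $2.25.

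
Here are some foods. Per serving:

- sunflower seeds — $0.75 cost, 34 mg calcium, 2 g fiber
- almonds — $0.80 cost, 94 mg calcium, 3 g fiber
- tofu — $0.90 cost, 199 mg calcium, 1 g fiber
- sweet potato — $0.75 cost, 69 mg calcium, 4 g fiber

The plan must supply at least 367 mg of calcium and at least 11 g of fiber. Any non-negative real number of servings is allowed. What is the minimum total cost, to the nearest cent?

$2.76

Check every corner: each single food scaled to meet both minima, and each pair solved so both constraints bind.
sunflower seeds only: max(367/34, 11/2) = 10.79 servings → $8.10.
almonds only: max(367/94, 11/3) = 3.904 servings → $3.12.
tofu only: max(367/199, 11/1) = 11 servings → $9.90.
sweet potato only: max(367/69, 11/4) = 5.319 servings → $3.99.
sunflower seeds + almonds: intersection lies outside the first quadrant.
sunflower seeds + tofu with both tight: 5.005 servings and 0.989 servings → $4.64.
sunflower seeds + sweet potato: intersection lies outside the first quadrant.
almonds + tofu with both tight: 3.622 servings and 0.1332 servings → $3.02.
almonds + sweet potato: the both-tight solution has a negative serving — not a feasible corner.
tofu + sweet potato with both tight: 0.9752 servings and 2.506 servings → $2.76.
Cheapest feasible corner: $2.76.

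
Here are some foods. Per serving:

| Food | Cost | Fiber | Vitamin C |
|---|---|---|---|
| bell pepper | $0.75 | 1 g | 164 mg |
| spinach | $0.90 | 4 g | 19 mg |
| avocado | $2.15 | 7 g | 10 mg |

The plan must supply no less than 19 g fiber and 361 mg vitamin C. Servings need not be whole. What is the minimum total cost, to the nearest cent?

$5.17

The cheapest plan sits at a corner of the feasible region — with two constraints it uses at most two foods.
bell pepper only: max(19/1, 361/164) = 19 servings → $14.25.
spinach only: max(19/4, 361/19) = 19 servings → $17.10.
avocado only: max(19/7, 361/10) = 36.1 servings → $77.61.
bell pepper + spinach with both tight: 1.7 servings and 4.325 servings → $5.17.
bell pepper + avocado with both tight: 2.054 servings and 2.421 servings → $6.75.
spinach + avocado: the both-tight solution has a negative serving — not a feasible corner.
Cheapest feasible corner: $5.17.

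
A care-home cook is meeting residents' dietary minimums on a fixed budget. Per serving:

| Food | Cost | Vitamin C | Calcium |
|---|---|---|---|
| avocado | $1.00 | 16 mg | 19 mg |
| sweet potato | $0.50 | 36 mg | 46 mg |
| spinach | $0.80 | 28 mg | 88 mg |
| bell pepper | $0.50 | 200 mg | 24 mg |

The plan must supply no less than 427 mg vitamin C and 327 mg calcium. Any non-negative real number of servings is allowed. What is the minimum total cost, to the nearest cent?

This is a tiny linear program; its minimum lies at a vertex of the feasible set. List the vertices and price them.
avocado only: max(427/16, 327/19) = 26.69 servings → $26.69.
sweet potato only: max(427/36, 327/46) = 11.86 servings → $5.93.
spinach only: max(427/28, 327/88) = 15.25 servings → $12.20.
bell pepper only: max(427/200, 327/24) = 13.62 servings → $6.81.
avocado + sweet potato: the both-tight solution has a negative serving — not a feasible corner.
avocado + spinach: the both-tight solution has a negative serving — not a feasible corner.
avocado + bell pepper with both tight: 16.15 servings and 0.8434 servings → $16.57.
sweet potato + spinach with both targets exact would need a negative amount; discard.
sweet potato + bell pepper with both tight: 6.616 servings and 0.9441 servings → $3.78.
spinach + bell pepper with both tight: 3.258 servings and 1.679 servings → $3.45.
The minimum over all feasible corners is $3.45.

$3.45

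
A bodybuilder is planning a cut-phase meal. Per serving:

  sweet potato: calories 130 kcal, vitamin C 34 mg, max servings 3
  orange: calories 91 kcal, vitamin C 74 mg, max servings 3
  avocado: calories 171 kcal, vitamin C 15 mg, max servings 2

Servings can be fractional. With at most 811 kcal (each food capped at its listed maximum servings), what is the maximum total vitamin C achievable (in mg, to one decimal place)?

337.0 mg

Vitamin C per kcal: orange 0.8132, sweet potato 0.2615, avocado 0.08772.
Take 3 servings of orange: uses 273 kcal, +222.0 mg vitamin C (running total 222.0 mg).
Take 3 servings of sweet potato: uses 390 kcal, +102.0 mg vitamin C (running total 324.0 mg).
Take 0.8655 servings of avocado: uses 148 kcal, +13.0 mg vitamin C (running total 337.0 mg).
Greedy by best ratio exhausts the calories allowance optimally: 337.0 mg.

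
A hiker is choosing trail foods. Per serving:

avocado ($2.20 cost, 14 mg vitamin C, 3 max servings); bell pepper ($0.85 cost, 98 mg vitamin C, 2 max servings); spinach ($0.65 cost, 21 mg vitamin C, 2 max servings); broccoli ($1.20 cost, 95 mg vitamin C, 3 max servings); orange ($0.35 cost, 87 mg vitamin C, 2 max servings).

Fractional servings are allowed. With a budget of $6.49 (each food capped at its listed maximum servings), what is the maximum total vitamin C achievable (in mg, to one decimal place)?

670.8 mg

Vitamin C per dollar: orange 248.6, bell pepper 115.3, broccoli 79.17, spinach 32.31, avocado 6.364.
Take 2 servings of orange: spends $0.70, +174.0 mg vitamin C (running total 174.0 mg).
Take 2 servings of bell pepper: spends $1.70, +196.0 mg vitamin C (running total 370.0 mg).
Take 3 servings of broccoli: spends $3.60, +285.0 mg vitamin C (running total 655.0 mg).
Take 0.7538 servings of spinach: spends $0.49, +15.8 mg vitamin C (running total 670.8 mg).
Filling greedily by vitamin C-per-dollar is optimal for one linear limit, giving 670.8 mg.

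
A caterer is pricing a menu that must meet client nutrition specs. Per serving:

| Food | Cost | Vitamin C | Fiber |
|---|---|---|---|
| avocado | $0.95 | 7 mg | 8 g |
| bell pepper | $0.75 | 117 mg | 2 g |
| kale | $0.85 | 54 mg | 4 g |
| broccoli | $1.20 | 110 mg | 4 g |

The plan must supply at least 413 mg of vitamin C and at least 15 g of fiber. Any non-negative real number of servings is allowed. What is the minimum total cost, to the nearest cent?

For a min-cost LP with two ≥-constraints, a basic feasible solution has at most two positive variables.
avocado only: max(413/7, 15/8) = 59 servings → $56.05.
bell pepper only: max(413/117, 15/2) = 7.5 servings → $5.62.
kale only: max(413/54, 15/4) = 7.648 servings → $6.50.
broccoli only: max(413/110, 15/4) = 3.755 servings → $4.51.
avocado + bell pepper with both tight: 1.008 servings and 3.47 servings → $3.56.
avocado + kale: the both-tight solution has a negative serving — not a feasible corner.
avocado + broccoli with both targets exact would need a negative amount; discard.
bell pepper + kale with both tight: 2.339 servings and 2.581 servings → $3.95.
bell pepper + broccoli with both tight: 0.008065 servings and 3.746 servings → $4.50.
kale + broccoli: intersection lies outside the first quadrant.
So the least-cost plan costs $3.56.

$3.56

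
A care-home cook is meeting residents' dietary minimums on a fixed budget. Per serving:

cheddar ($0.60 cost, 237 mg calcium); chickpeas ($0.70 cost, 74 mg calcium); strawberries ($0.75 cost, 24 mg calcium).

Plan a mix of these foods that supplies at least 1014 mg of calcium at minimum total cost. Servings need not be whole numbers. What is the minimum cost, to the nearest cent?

Cost per mg of calcium: cheddar $0.0025, chickpeas $0.0095, strawberries $0.0312.
With no serving limits, use only cheddar: 1014 mg / 237 mg = 4.278 servings × $0.60 = $2.57.

$2.57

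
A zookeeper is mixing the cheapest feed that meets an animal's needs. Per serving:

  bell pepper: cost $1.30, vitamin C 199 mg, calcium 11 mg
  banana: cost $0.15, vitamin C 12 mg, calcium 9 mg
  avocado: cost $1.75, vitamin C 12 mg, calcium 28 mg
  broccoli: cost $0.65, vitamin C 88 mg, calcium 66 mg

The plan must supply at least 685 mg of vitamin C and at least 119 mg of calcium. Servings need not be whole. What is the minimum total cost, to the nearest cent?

$4.57

bell pepper only: max(685/199, 119/11) = 10.82 servings → $14.06.
banana only: max(685/12, 119/9) = 57.08 servings → $8.56.
avocado only: max(685/12, 119/28) = 57.08 servings → $99.90.
broccoli only: max(685/88, 119/66) = 7.784 servings → $5.06.
bell pepper + banana with both tight: 2.855 servings and 9.732 servings → $5.17.
bell pepper + avocado with both tight: 3.263 servings and 2.968 servings → $9.44.
bell pepper + broccoli with both tight: 2.855 servings and 1.327 servings → $4.57.
banana + avocado: intersection lies outside the first quadrant.
banana + broccoli (both tight): parallel constraints — no distinct corner.
avocado + broccoli: intersection lies outside the first quadrant.
The minimum over all feasible corners is $4.57.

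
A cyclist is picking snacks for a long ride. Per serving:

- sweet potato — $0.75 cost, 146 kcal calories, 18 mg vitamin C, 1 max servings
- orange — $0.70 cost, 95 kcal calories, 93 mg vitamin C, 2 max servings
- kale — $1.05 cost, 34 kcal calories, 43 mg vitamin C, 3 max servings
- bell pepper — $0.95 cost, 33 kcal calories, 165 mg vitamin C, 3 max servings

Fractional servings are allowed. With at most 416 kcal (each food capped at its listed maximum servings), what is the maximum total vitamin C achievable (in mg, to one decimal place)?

Vitamin C per kcal: bell pepper 5, kale 1.265, orange 0.9789, sweet potato 0.1233.
Take 3 servings of bell pepper: uses 99 kcal, +495.0 mg vitamin C (running total 495.0 mg).
Take 3 servings of kale: uses 102 kcal, +129.0 mg vitamin C (running total 624.0 mg).
Take 2 servings of orange: uses 190 kcal, +186.0 mg vitamin C (running total 810.0 mg).
Take 0.1712 servings of sweet potato: uses 25 kcal, +3.1 mg vitamin C (running total 813.1 mg).
Greedy by best ratio exhausts the calories allowance optimally: 813.1 mg.

813.1 mg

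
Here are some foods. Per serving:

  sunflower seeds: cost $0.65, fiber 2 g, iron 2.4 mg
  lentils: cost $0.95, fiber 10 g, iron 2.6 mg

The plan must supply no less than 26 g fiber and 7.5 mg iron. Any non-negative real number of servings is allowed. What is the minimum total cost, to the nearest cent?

$2.65

Compare the cost at each extreme point of the feasible region.
sunflower seeds only: max(26/2, 7.5/2.4) = 13 servings → $8.45.
lentils only: max(26/10, 7.5/2.6) = 2.885 servings → $2.74.
sunflower seeds + lentils with both tight: 0.3936 servings and 2.521 servings → $2.65.
Cheapest feasible corner: $2.65.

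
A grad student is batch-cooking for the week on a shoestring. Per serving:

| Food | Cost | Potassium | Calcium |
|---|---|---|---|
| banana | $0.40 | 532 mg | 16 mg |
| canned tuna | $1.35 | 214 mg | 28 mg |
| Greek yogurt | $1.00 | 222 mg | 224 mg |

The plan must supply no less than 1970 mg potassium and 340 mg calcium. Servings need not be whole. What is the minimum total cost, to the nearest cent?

The cheapest plan sits at a corner of the feasible region — with two constraints it uses at most two foods.
banana only: max(1970/532, 340/16) = 21.25 servings → $8.50.
canned tuna only: max(1970/214, 340/28) = 12.14 servings → $16.39.
Greek yogurt only: max(1970/222, 340/224) = 8.874 servings → $8.87.
banana + canned tuna: intersection lies outside the first quadrant.
banana + Greek yogurt with both tight: 3.164 servings and 1.292 servings → $2.56.
canned tuna + Greek yogurt with both tight: 8.768 servings and 0.4219 servings → $12.26.
So the least-cost plan costs $2.56.

$2.56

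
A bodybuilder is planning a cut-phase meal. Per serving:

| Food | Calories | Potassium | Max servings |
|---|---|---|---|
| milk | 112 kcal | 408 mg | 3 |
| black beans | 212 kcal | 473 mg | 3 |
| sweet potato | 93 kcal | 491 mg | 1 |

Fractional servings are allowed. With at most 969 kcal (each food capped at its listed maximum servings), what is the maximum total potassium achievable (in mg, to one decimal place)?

2919.8 mg

Potassium per kcal: sweet potato 5.28, milk 3.643, black beans 2.231.
Take 1 serving of sweet potato: uses 93 kcal, +491.0 mg potassium (running total 491.0 mg).
Take 3 servings of milk: uses 336 kcal, +1224.0 mg potassium (running total 1715.0 mg).
Take 2.547 servings of black beans: uses 540 kcal, +1204.8 mg potassium (running total 2919.8 mg).
Greedy by best ratio exhausts the calories allowance optimally: 2919.8 mg.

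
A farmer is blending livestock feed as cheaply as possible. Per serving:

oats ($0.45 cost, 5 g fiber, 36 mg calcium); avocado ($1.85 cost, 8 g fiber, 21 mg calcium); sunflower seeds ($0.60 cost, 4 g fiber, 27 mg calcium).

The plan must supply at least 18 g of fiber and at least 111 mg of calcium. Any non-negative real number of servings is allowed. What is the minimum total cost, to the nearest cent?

$1.62

An LP optimum is at a vertex; with two nutrient constraints at most two foods are used. Check each candidate.
oats only: max(18/5, 111/36) = 3.6 servings → $1.62.
avocado only: max(18/8, 111/21) = 5.286 servings → $9.78.
sunflower seeds only: max(18/4, 111/27) = 4.5 servings → $2.70.
oats + avocado with both tight: 2.787 servings and 0.5082 servings → $2.19.
oats + sunflower seeds with both targets exact would need a negative amount; discard.
avocado + sunflower seeds with both tight: 0.3182 servings and 3.864 servings → $2.91.
Cheapest feasible corner: $1.62.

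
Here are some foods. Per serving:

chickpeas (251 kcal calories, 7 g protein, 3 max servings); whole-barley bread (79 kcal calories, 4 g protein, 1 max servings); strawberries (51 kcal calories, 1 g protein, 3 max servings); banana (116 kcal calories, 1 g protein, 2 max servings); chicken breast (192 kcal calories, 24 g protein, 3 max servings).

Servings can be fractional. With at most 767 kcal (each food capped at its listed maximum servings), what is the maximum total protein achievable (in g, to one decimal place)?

Protein per kcal: chicken breast 0.125, whole-barley bread 0.05063, chickpeas 0.02789, strawberries 0.01961, banana 0.008621.
Take 3 servings of chicken breast: uses 576 kcal, +72.0 g protein (running total 72.0 g).
Take 1 serving of whole-barley bread: uses 79 kcal, +4.0 g protein (running total 76.0 g).
Take 0.4462 servings of chickpeas: uses 112 kcal, +3.1 g protein (running total 79.1 g).
Filling greedily by protein-per-kcal is optimal for one linear limit, giving 79.1 g.

79.1 g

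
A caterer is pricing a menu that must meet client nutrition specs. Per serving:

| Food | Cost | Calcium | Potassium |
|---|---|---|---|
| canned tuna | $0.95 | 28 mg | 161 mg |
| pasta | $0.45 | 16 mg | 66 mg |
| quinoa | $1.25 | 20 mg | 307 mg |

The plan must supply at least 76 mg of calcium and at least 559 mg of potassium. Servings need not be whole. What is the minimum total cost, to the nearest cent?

$2.89

canned tuna only: max(76/28, 559/161) = 3.472 servings → $3.30.
pasta only: max(76/16, 559/66) = 8.47 servings → $3.81.
quinoa only: max(76/20, 559/307) = 3.8 servings → $4.75.
canned tuna + pasta: intersection lies outside the first quadrant.
canned tuna + quinoa with both tight: 2.26 servings and 0.6354 servings → $2.94.
pasta + quinoa with both tight: 3.383 servings and 1.094 servings → $2.89.
Cheapest feasible corner: $2.89.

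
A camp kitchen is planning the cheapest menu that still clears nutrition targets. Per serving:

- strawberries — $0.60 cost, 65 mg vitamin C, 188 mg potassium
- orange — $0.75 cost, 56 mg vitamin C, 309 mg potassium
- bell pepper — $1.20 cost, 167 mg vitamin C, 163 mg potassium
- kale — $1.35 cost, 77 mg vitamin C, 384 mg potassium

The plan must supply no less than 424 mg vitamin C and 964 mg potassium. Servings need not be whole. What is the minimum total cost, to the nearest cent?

Compare the cost at each extreme point of the feasible region.
strawberries only: max(424/65, 964/188) = 6.523 servings → $3.91.
orange only: max(424/56, 964/309) = 7.571 servings → $5.68.
bell pepper only: max(424/167, 964/163) = 5.914 servings → $7.10.
kale only: max(424/77, 964/384) = 5.506 servings → $7.43.
strawberries + orange: intersection lies outside the first quadrant.
strawberries + bell pepper with both tight: 4.417 servings and 0.8198 servings → $3.63.
strawberries + kale: the both-tight solution has a negative serving — not a feasible corner.
orange + bell pepper with both tight: 2.163 servings and 1.814 servings → $3.80.
orange + kale: intersection lies outside the first quadrant.
bell pepper + kale with both tight: 1.718 servings and 1.781 servings → $4.47.
So the least-cost plan costs $3.63.

$3.63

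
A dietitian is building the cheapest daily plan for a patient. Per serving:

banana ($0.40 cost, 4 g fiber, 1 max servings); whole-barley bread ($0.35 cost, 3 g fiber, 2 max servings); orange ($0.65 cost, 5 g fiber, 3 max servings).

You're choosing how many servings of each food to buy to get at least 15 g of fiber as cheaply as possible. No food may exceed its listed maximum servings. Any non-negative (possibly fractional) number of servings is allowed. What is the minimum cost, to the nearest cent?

$1.75

Cost per g of fiber: banana $0.1000, whole-barley bread $0.1167, orange $0.1300.
Take 1 serving of banana: +4.0 g fiber for $0.40 (total $0.40, still need 11.0 g).
Take 2 servings of whole-barley bread: +6.0 g fiber for $0.70 (total $1.10, still need 5.0 g).
Take 1 serving of orange: +5.0 g fiber for $0.65 (total $1.75, still need 0.0 g).
Greedy by cheapest-per-g is optimal for a single linear constraint, so the minimum cost is $1.75.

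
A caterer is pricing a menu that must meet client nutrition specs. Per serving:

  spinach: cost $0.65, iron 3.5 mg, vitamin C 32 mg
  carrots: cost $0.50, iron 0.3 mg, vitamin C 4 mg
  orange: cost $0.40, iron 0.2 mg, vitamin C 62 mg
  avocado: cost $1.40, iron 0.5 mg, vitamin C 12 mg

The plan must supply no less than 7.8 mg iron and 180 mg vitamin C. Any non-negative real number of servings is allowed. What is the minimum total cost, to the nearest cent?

$2.10

Two binding constraints pin down two serving amounts, so the optimal mix uses at most two foods. The candidates are each food alone (scaled to the tighter of iron/vitamin C) and each pair with both constraints tight.
spinach only: max(7.8/3.5, 180/32) = 5.625 servings → $3.66.
carrots only: max(7.8/0.3, 180/4) = 45 servings → $22.50.
orange only: max(7.8/0.2, 180/62) = 39 servings → $15.60.
avocado only: max(7.8/0.5, 180/12) = 15.6 servings → $21.84.
spinach + carrots: intersection lies outside the first quadrant.
spinach + orange with both tight: 2.125 servings and 1.806 servings → $2.10.
spinach + avocado with both tight: 0.1385 servings and 14.63 servings → $20.57.
carrots + orange with both tight: 25.15 servings and 1.281 servings → $13.09.
carrots + avocado with both tight: 2.25 servings and 14.25 servings → $21.07.
orange + avocado: the both-tight solution has a negative serving — not a feasible corner.
The minimum over all feasible corners is $2.10.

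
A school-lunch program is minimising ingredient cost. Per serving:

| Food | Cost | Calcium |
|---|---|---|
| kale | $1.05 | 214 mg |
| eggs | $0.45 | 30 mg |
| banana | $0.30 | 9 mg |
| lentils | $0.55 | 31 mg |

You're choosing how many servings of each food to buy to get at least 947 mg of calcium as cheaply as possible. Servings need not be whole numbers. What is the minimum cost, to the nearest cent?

Cost per mg of calcium: kale $0.0049, eggs $0.0150, lentils $0.0177, banana $0.0333.
With no serving limits, use only kale: 947 mg / 214 mg = 4.425 servings × $1.05 = $4.65.

$4.65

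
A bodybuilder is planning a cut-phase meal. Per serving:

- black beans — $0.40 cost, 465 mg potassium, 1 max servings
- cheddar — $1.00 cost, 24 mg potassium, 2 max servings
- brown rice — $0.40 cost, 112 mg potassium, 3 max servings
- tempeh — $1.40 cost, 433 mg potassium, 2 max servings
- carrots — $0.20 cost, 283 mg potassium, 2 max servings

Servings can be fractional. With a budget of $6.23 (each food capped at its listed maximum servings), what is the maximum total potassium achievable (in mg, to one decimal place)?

2267.3 mg

Potassium per dollar: carrots 1415, black beans 1162, tempeh 309.3, brown rice 280, cheddar 24.
Take 2 servings of carrots: spends $0.40, +566.0 mg potassium (running total 566.0 mg).
Take 1 serving of black beans: spends $0.40, +465.0 mg potassium (running total 1031.0 mg).
Take 2 servings of tempeh: spends $2.80, +866.0 mg potassium (running total 1897.0 mg).
Take 3 servings of brown rice: spends $1.20, +336.0 mg potassium (running total 2233.0 mg).
Take 1.43 servings of cheddar: spends $1.43, +34.3 mg potassium (running total 2267.3 mg).
Greedy by best ratio exhausts the cost allowance optimally: 2267.3 mg.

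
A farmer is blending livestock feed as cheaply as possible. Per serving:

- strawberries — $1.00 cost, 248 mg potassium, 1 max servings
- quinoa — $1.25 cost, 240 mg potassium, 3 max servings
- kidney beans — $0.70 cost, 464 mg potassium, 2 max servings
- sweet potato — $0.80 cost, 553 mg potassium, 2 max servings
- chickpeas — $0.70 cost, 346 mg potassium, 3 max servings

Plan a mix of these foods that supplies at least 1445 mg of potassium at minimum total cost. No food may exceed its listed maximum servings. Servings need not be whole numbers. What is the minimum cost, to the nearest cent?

$2.11

Cost per mg of potassium: sweet potato $0.0014, kidney beans $0.0015, chickpeas $0.0020, strawberries $0.0040, quinoa $0.0052.
Take 2 servings of sweet potato: +1106.0 mg potassium for $1.60 (total $1.60, still need 339.0 mg).
Take 0.7306 servings of kidney beans: +339.0 mg potassium for $0.51 (total $2.11, still need 0.0 mg).
Greedy by cheapest-per-mg is optimal for a single linear constraint, so the minimum cost is $2.11.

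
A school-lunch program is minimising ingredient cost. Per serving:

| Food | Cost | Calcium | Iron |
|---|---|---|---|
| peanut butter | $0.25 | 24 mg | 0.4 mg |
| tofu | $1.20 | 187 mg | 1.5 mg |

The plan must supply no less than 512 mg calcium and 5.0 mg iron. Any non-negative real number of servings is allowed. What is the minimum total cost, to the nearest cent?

A basic optimal solution has at most two foods positive. Try each food alone and each pair with both targets met exactly.
peanut butter only: max(512/24, 5.0/0.4) = 21.33 servings → $5.33.
tofu only: max(512/187, 5.0/1.5) = 3.333 servings → $4.00.
peanut butter + tofu with both tight: 4.304 servings and 2.186 servings → $3.70.
The minimum over all feasible corners is $3.70.

$3.70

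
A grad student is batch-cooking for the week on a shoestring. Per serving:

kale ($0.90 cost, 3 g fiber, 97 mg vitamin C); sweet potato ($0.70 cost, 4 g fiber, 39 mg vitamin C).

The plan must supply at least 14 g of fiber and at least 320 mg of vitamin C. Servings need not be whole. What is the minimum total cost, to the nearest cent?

With two linear requirements the optimum uses one or two foods; enumerate the corners.
kale only: max(14/3, 320/97) = 4.667 servings → $4.20.
sweet potato only: max(14/4, 320/39) = 8.205 servings → $5.74.
kale + sweet potato with both tight: 2.708 servings and 1.469 servings → $3.47.
Cheapest feasible corner: $3.47.

$3.47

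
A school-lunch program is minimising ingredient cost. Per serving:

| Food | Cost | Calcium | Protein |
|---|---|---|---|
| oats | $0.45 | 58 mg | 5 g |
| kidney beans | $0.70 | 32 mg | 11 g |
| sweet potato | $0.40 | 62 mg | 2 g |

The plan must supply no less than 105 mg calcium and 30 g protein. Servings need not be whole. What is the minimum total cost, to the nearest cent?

The cheapest plan sits at a corner of the feasible region — with two constraints it uses at most two foods.
oats only: max(105/58, 30/5) = 6 servings → $2.70.
kidney beans only: max(105/32, 30/11) = 3.281 servings → $2.30.
sweet potato only: max(105/62, 30/2) = 15 servings → $6.00.
oats + kidney beans with both tight: 0.4079 servings and 2.542 servings → $1.96.
oats + sweet potato with both targets exact would need a negative amount; discard.
kidney beans + sweet potato with both tight: 2.67 servings and 0.3155 servings → $2.00.
So the least-cost plan costs $1.96.

$1.96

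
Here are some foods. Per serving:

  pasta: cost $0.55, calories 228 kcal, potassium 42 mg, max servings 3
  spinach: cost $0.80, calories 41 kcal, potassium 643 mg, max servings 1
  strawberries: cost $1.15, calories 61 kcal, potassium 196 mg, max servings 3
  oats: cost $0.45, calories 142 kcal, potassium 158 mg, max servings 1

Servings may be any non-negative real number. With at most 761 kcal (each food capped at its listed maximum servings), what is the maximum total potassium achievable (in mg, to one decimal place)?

Potassium per kcal: spinach 15.68, strawberries 3.213, oats 1.113, pasta 0.1842.
Take 1 serving of spinach: uses 41 kcal, +643.0 mg potassium (running total 643.0 mg).
Take 3 servings of strawberries: uses 183 kcal, +588.0 mg potassium (running total 1231.0 mg).
Take 1 serving of oats: uses 142 kcal, +158.0 mg potassium (running total 1389.0 mg).
Take 1.732 servings of pasta: uses 395 kcal, +72.8 mg potassium (running total 1461.8 mg).
Greedy by best ratio exhausts the calories allowance optimally: 1461.8 mg.

1461.8 mg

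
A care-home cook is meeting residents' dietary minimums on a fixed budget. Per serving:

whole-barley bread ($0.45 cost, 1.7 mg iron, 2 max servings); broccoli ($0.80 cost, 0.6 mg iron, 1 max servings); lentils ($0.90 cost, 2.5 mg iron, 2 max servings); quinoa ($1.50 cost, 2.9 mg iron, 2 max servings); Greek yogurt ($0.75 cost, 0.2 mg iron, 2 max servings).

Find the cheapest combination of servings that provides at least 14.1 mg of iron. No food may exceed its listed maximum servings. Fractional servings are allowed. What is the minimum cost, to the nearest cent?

Cost per mg of iron: whole-barley bread $0.2647, lentils $0.3600, quinoa $0.5172, broccoli $1.3333, Greek yogurt $3.7500.
Take 2 servings of whole-barley bread: +3.4 mg iron for $0.90 (total $0.90, still need 10.7 mg).
Take 2 servings of lentils: +5.0 mg iron for $1.80 (total $2.70, still need 5.7 mg).
Take 1.966 servings of quinoa: +5.7 mg iron for $2.95 (total $5.65, still need 0.0 mg).
Filling from the cheapest source first is optimal under one linear minimum: $5.65.

$5.65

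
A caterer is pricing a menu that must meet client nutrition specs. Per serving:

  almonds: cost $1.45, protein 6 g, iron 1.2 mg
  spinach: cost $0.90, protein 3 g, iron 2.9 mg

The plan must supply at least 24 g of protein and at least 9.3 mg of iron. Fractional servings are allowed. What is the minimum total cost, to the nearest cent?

$6.14

A basic optimal solution has at most two foods positive. Try each food alone and each pair with both targets met exactly.
almonds only: max(24/6, 9.3/1.2) = 7.75 servings → $11.24.
spinach only: max(24/3, 9.3/2.9) = 8 servings → $7.20.
almonds + spinach with both tight: 3.022 servings and 1.957 servings → $6.14.
The minimum over all feasible corners is $6.14.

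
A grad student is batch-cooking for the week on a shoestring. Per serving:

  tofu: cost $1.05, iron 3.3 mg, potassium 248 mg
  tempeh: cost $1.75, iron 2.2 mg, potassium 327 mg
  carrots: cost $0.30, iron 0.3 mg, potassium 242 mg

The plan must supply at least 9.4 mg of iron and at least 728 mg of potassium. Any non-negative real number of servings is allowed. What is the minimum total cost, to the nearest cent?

$3.01

An LP optimum is at a vertex; with two nutrient constraints at most two foods are used. Check each candidate.
tofu only: max(9.4/3.3, 728/248) = 2.935 servings → $3.08.
tempeh only: max(9.4/2.2, 728/327) = 4.273 servings → $7.48.
carrots only: max(9.4/0.3, 728/242) = 31.33 servings → $9.40.
tofu + tempeh with both tight: 2.76 servings and 0.1335 servings → $3.13.
tofu + carrots with both tight: 2.84 servings and 0.09832 servings → $3.01.
tempeh + carrots: the both-tight solution has a negative serving — not a feasible corner.
So the least-cost plan costs $3.01.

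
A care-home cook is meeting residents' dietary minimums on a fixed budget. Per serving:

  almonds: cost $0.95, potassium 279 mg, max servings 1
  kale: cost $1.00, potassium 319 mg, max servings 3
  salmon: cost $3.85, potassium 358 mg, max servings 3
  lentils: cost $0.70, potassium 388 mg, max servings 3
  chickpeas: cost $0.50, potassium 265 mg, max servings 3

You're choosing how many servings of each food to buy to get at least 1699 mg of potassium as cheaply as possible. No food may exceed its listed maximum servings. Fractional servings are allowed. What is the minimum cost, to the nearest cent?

Cost per mg of potassium: lentils $0.0018, chickpeas $0.0019, kale $0.0031, almonds $0.0034, salmon $0.0108.
Take 3 servings of lentils: +1164.0 mg potassium for $2.10 (total $2.10, still need 535.0 mg).
Take 2.019 servings of chickpeas: +535.0 mg potassium for $1.01 (total $3.11, still need 0.0 mg).
Filling from the cheapest source first is optimal under one linear minimum: $3.11.

$3.11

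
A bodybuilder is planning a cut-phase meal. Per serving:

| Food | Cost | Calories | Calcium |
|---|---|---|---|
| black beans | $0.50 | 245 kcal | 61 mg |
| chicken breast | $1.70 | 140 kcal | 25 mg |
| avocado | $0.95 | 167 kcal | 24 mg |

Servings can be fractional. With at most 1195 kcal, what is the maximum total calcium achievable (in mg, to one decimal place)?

297.5 mg

Calcium per kcal: black beans 0.249, chicken breast 0.1786, avocado 0.1437.
With no serving limits, spend the whole calories allowance on black beans: 1195 kcal / 245 kcal × 61 mg = 297.5 mg.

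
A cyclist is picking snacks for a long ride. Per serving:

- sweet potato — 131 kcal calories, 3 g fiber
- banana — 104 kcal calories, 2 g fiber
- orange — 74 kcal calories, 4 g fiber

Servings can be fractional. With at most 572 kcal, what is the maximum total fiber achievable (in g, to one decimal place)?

30.9 g

Fiber per kcal: orange 0.05405, sweet potato 0.0229, banana 0.01923.
With no serving limits, spend the whole calories allowance on orange: 572 kcal / 74 kcal × 4 g = 30.9 g.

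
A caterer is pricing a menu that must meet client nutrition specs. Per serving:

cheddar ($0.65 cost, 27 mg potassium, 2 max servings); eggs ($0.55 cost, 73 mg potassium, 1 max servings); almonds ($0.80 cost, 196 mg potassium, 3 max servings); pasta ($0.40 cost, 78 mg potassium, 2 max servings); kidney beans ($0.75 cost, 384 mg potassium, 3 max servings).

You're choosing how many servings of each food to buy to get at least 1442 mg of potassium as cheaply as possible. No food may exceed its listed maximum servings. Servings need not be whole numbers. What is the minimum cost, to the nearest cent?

Cost per mg of potassium: kidney beans $0.0020, almonds $0.0041, pasta $0.0051, eggs $0.0075, cheddar $0.0241.
Take 3 servings of kidney beans: +1152.0 mg potassium for $2.25 (total $2.25, still need 290.0 mg).
Take 1.48 servings of almonds: +290.0 mg potassium for $1.18 (total $3.43, still need 0.0 mg).
Filling from the cheapest source first is optimal under one linear minimum: $3.43.

$3.43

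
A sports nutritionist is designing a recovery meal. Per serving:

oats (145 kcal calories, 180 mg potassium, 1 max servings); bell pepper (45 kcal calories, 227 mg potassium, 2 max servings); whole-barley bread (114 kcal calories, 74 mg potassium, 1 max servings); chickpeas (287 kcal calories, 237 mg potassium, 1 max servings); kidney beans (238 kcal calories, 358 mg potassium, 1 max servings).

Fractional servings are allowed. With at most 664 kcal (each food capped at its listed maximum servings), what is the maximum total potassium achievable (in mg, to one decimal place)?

1149.7 mg

Potassium per kcal: bell pepper 5.044, kidney beans 1.504, oats 1.241, chickpeas 0.8258, whole-barley bread 0.6491.
Take 2 servings of bell pepper: uses 90 kcal, +454.0 mg potassium (running total 454.0 mg).
Take 1 serving of kidney beans: uses 238 kcal, +358.0 mg potassium (running total 812.0 mg).
Take 1 serving of oats: uses 145 kcal, +180.0 mg potassium (running total 992.0 mg).
Take 0.6655 servings of chickpeas: uses 191 kcal, +157.7 mg potassium (running total 1149.7 mg).
Filling greedily by potassium-per-kcal is optimal for one linear limit, giving 1149.7 mg.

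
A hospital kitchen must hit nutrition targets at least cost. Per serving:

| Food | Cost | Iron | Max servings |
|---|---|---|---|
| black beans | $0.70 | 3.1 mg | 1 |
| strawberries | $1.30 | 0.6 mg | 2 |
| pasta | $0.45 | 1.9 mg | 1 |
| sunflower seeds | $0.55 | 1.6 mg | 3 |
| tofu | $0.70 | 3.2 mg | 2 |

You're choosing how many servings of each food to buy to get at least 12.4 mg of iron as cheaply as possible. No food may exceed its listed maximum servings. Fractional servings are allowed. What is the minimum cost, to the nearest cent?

$2.89

Cost per mg of iron: tofu $0.2188, black beans $0.2258, pasta $0.2368, sunflower seeds $0.3438, strawberries $2.1667.
Take 2 servings of tofu: +6.4 mg iron for $1.40 (total $1.40, still need 6.0 mg).
Take 1 serving of black beans: +3.1 mg iron for $0.70 (total $2.10, still need 2.9 mg).
Take 1 serving of pasta: +1.9 mg iron for $0.45 (total $2.55, still need 1.0 mg).
Take 0.625 servings of sunflower seeds: +1.0 mg iron for $0.34 (total $2.89, still need 0.0 mg).
Filling from the cheapest source first is optimal under one linear minimum: $2.89.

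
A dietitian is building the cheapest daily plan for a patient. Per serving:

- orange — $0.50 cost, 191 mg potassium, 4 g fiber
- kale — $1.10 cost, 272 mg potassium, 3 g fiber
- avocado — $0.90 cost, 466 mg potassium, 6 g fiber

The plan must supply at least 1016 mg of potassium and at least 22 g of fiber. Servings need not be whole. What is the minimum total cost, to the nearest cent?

An LP optimum is at a vertex; with two nutrient constraints at most two foods are used. Check each candidate.
orange only: max(1016/191, 22/4) = 5.5 servings → $2.75.
kale only: max(1016/272, 22/3) = 7.333 servings → $8.07.
avocado only: max(1016/466, 22/6) = 3.667 servings → $3.30.
orange + kale: intersection lies outside the first quadrant.
orange + avocado: the both-tight solution has a negative serving — not a feasible corner.
kale + avocado with both targets exact would need a negative amount; discard.
The minimum over all feasible corners is $2.75.

$2.75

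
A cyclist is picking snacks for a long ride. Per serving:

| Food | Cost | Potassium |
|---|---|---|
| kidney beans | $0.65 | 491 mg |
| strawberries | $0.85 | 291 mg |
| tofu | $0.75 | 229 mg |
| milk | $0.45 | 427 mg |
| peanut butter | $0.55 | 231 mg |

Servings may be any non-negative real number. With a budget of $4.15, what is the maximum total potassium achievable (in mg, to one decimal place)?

Potassium per dollar: milk 948.9, kidney beans 755.4, peanut butter 420, strawberries 342.4, tofu 305.3.
With no serving limits, spend the whole cost allowance on milk: $4.15 / $0.45 × 427 mg = 3937.9 mg.

3937.9 mg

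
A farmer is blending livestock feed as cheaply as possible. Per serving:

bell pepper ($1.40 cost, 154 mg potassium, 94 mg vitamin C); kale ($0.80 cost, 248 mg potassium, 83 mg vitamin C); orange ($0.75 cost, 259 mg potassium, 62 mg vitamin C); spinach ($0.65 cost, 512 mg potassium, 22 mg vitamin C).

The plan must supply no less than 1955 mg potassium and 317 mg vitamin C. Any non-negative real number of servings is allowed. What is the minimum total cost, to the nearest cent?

For a min-cost LP with two ≥-constraints, a basic feasible solution has at most two positive variables.
bell pepper only: max(1955/154, 317/94) = 12.69 servings → $17.77.
kale only: max(1955/248, 317/83) = 7.883 servings → $6.31.
orange only: max(1955/259, 317/62) = 7.548 servings → $5.66.
spinach only: max(1955/512, 317/22) = 14.41 servings → $9.37.
bell pepper + kale: the both-tight solution has a negative serving — not a feasible corner.
bell pepper + orange: the both-tight solution has a negative serving — not a feasible corner.
bell pepper + spinach with both tight: 2.666 servings and 3.016 servings → $5.69.
kale + orange: the both-tight solution has a negative serving — not a feasible corner.
kale + spinach with both tight: 3.221 servings and 2.258 servings → $4.04.
orange + spinach with both tight: 4.58 servings and 1.501 servings → $4.41.
The minimum over all feasible corners is $4.04.

$4.04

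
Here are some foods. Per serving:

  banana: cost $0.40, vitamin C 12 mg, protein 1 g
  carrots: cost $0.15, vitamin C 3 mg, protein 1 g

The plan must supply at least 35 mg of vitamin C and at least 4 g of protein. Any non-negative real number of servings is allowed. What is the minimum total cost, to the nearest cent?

$1.24

Check every corner: each single food scaled to meet both minima, and each pair solved so both constraints bind.
banana only: max(35/12, 4/1) = 4 servings → $1.60.
carrots only: max(35/3, 4/1) = 11.67 servings → $1.75.
banana + carrots with both tight: 2.556 servings and 1.444 servings → $1.24.
So the least-cost plan costs $1.24.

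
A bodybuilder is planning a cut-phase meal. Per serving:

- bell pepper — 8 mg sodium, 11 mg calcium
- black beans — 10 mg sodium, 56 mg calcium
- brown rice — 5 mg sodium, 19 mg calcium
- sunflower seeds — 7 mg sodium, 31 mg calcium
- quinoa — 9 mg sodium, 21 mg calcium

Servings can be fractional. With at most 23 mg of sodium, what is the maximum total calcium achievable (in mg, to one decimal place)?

Calcium per mg sodium: black beans 5.6, sunflower seeds 4.429, brown rice 3.8, quinoa 2.333, bell pepper 1.375.
With no serving limits, spend the whole sodium allowance on black beans: 23 mg / 10 mg × 56 mg = 128.8 mg.

128.8 mg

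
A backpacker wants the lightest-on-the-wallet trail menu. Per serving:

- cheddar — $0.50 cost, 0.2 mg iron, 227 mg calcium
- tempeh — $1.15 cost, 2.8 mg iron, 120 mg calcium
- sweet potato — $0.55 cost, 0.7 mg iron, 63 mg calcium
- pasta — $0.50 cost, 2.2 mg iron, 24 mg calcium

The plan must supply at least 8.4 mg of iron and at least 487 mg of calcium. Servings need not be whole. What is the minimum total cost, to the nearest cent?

$2.71

This is a tiny linear program; its minimum lies at a vertex of the feasible set. List the vertices and price them.
cheddar only: max(8.4/0.2, 487/227) = 42 servings → $21.00.
tempeh only: max(8.4/2.8, 487/120) = 4.058 servings → $4.67.
sweet potato only: max(8.4/0.7, 487/63) = 12 servings → $6.60.
pasta only: max(8.4/2.2, 487/24) = 20.29 servings → $10.15.
cheddar + tempeh with both tight: 0.5814 servings and 2.958 servings → $3.69.
cheddar + sweet potato: the both-tight solution has a negative serving — not a feasible corner.
cheddar + pasta with both tight: 1.759 servings and 3.658 servings → $2.71.
tempeh + sweet potato with both tight: 2.038 servings and 3.848 servings → $4.46.
tempeh + pasta: the both-tight solution has a negative serving — not a feasible corner.
sweet potato + pasta with both tight: 7.141 servings and 1.546 servings → $4.70.
The minimum over all feasible corners is $2.71.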